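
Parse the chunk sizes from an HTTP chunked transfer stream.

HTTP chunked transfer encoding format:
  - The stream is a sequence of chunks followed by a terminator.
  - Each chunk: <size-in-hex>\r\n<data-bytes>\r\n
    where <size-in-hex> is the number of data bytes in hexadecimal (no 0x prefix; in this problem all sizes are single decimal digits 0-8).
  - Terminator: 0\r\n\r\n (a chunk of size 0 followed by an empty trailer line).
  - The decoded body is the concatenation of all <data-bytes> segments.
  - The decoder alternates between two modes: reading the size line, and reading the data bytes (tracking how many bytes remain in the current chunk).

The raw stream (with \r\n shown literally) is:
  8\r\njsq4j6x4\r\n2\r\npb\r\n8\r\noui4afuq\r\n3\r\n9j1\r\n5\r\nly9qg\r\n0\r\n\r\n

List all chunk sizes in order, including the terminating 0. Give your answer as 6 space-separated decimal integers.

Chunk 1: stream[0..1]='8' size=0x8=8, data at stream[3..11]='jsq4j6x4' -> body[0..8], body so far='jsq4j6x4'
Chunk 2: stream[13..14]='2' size=0x2=2, data at stream[16..18]='pb' -> body[8..10], body so far='jsq4j6x4pb'
Chunk 3: stream[20..21]='8' size=0x8=8, data at stream[23..31]='oui4afuq' -> body[10..18], body so far='jsq4j6x4pboui4afuq'
Chunk 4: stream[33..34]='3' size=0x3=3, data at stream[36..39]='9j1' -> body[18..21], body so far='jsq4j6x4pboui4afuq9j1'
Chunk 5: stream[41..42]='5' size=0x5=5, data at stream[44..49]='ly9qg' -> body[21..26], body so far='jsq4j6x4pboui4afuq9j1ly9qg'
Chunk 6: stream[51..52]='0' size=0 (terminator). Final body='jsq4j6x4pboui4afuq9j1ly9qg' (26 bytes)

Answer: 8 2 8 3 5 0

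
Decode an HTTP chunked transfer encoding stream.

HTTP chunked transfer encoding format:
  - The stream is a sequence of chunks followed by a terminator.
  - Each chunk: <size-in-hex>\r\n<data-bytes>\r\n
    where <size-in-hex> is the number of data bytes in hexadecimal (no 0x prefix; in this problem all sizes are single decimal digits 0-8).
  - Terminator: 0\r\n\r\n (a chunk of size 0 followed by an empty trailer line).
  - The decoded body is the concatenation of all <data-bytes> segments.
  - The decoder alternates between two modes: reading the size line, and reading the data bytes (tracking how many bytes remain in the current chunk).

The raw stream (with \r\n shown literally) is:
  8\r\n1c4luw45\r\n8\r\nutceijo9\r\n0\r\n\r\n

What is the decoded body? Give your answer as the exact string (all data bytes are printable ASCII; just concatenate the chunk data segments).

Chunk 1: stream[0..1]='8' size=0x8=8, data at stream[3..11]='1c4luw45' -> body[0..8], body so far='1c4luw45'
Chunk 2: stream[13..14]='8' size=0x8=8, data at stream[16..24]='utceijo9' -> body[8..16], body so far='1c4luw45utceijo9'
Chunk 3: stream[26..27]='0' size=0 (terminator). Final body='1c4luw45utceijo9' (16 bytes)

Answer: 1c4luw45utceijo9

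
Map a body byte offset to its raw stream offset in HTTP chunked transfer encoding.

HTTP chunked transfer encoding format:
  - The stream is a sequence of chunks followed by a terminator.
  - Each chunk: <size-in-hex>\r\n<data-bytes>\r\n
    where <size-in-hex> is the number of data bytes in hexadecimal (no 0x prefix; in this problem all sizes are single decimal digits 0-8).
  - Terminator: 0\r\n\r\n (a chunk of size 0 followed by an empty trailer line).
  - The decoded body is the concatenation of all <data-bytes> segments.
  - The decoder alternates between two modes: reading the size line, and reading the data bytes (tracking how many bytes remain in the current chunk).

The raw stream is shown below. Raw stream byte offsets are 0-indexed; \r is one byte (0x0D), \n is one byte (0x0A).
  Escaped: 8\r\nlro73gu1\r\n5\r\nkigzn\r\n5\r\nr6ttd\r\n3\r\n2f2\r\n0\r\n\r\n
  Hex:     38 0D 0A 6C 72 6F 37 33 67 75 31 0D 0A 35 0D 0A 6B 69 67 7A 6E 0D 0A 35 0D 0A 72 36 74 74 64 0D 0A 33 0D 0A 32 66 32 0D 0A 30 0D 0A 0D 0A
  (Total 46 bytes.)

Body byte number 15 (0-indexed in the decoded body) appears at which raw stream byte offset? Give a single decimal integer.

Chunk 1: stream[0..1]='8' size=0x8=8, data at stream[3..11]='lro73gu1' -> body[0..8], body so far='lro73gu1'
Chunk 2: stream[13..14]='5' size=0x5=5, data at stream[16..21]='kigzn' -> body[8..13], body so far='lro73gu1kigzn'
Chunk 3: stream[23..24]='5' size=0x5=5, data at stream[26..31]='r6ttd' -> body[13..18], body so far='lro73gu1kigznr6ttd'
Chunk 4: stream[33..34]='3' size=0x3=3, data at stream[36..39]='2f2' -> body[18..21], body so far='lro73gu1kigznr6ttd2f2'
Chunk 5: stream[41..42]='0' size=0 (terminator). Final body='lro73gu1kigznr6ttd2f2' (21 bytes)
Body byte 15 at stream offset 28

Answer: 28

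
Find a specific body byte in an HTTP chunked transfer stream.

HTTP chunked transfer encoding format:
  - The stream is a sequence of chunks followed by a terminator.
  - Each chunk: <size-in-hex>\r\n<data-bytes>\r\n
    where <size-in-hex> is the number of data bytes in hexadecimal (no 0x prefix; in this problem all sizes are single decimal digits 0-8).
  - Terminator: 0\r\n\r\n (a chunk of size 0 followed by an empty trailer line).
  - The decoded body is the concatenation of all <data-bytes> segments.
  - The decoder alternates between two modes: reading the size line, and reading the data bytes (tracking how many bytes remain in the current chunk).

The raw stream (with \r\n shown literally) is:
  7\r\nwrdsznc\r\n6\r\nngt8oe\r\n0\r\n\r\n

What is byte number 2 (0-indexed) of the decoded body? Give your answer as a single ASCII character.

Answer: d

Derivation:
Chunk 1: stream[0..1]='7' size=0x7=7, data at stream[3..10]='wrdsznc' -> body[0..7], body so far='wrdsznc'
Chunk 2: stream[12..13]='6' size=0x6=6, data at stream[15..21]='ngt8oe' -> body[7..13], body so far='wrdszncngt8oe'
Chunk 3: stream[23..24]='0' size=0 (terminator). Final body='wrdszncngt8oe' (13 bytes)
Body byte 2 = 'd'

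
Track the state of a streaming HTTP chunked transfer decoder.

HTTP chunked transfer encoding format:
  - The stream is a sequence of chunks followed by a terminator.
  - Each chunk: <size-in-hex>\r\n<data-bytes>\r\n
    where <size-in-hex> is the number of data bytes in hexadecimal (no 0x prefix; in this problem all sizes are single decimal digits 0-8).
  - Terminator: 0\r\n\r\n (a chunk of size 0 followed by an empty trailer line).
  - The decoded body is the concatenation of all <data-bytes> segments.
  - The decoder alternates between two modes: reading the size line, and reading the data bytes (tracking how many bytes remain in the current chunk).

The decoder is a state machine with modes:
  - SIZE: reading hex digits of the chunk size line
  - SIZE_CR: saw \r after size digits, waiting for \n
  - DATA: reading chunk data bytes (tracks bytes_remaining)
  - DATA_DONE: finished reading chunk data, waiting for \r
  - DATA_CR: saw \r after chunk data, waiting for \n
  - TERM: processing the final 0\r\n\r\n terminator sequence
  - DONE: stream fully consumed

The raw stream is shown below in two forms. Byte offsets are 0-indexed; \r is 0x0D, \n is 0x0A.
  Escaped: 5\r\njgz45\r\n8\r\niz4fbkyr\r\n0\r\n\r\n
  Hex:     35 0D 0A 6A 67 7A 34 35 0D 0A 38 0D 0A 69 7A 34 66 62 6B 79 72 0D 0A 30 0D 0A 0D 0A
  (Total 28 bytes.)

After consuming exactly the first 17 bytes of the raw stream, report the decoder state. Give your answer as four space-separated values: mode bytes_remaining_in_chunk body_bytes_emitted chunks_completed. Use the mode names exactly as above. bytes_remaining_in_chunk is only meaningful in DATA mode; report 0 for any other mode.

Byte 0 = '5': mode=SIZE remaining=0 emitted=0 chunks_done=0
Byte 1 = 0x0D: mode=SIZE_CR remaining=0 emitted=0 chunks_done=0
Byte 2 = 0x0A: mode=DATA remaining=5 emitted=0 chunks_done=0
Byte 3 = 'j': mode=DATA remaining=4 emitted=1 chunks_done=0
Byte 4 = 'g': mode=DATA remaining=3 emitted=2 chunks_done=0
Byte 5 = 'z': mode=DATA remaining=2 emitted=3 chunks_done=0
Byte 6 = '4': mode=DATA remaining=1 emitted=4 chunks_done=0
Byte 7 = '5': mode=DATA_DONE remaining=0 emitted=5 chunks_done=0
Byte 8 = 0x0D: mode=DATA_CR remaining=0 emitted=5 chunks_done=0
Byte 9 = 0x0A: mode=SIZE remaining=0 emitted=5 chunks_done=1
Byte 10 = '8': mode=SIZE remaining=0 emitted=5 chunks_done=1
Byte 11 = 0x0D: mode=SIZE_CR remaining=0 emitted=5 chunks_done=1
Byte 12 = 0x0A: mode=DATA remaining=8 emitted=5 chunks_done=1
Byte 13 = 'i': mode=DATA remaining=7 emitted=6 chunks_done=1
Byte 14 = 'z': mode=DATA remaining=6 emitted=7 chunks_done=1
Byte 15 = '4': mode=DATA remaining=5 emitted=8 chunks_done=1
Byte 16 = 'f': mode=DATA remaining=4 emitted=9 chunks_done=1

Answer: DATA 4 9 1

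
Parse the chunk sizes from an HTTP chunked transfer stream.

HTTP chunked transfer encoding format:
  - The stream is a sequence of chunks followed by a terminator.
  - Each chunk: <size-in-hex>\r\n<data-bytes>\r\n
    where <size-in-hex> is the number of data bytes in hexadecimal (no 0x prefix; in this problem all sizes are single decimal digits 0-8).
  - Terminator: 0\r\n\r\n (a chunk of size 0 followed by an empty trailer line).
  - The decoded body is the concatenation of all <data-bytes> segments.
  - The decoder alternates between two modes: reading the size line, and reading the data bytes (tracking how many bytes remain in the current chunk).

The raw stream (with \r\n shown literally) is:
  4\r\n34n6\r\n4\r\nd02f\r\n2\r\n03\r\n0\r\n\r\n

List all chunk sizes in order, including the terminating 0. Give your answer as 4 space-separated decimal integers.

Answer: 4 4 2 0

Derivation:
Chunk 1: stream[0..1]='4' size=0x4=4, data at stream[3..7]='34n6' -> body[0..4], body so far='34n6'
Chunk 2: stream[9..10]='4' size=0x4=4, data at stream[12..16]='d02f' -> body[4..8], body so far='34n6d02f'
Chunk 3: stream[18..19]='2' size=0x2=2, data at stream[21..23]='03' -> body[8..10], body so far='34n6d02f03'
Chunk 4: stream[25..26]='0' size=0 (terminator). Final body='34n6d02f03' (10 bytes)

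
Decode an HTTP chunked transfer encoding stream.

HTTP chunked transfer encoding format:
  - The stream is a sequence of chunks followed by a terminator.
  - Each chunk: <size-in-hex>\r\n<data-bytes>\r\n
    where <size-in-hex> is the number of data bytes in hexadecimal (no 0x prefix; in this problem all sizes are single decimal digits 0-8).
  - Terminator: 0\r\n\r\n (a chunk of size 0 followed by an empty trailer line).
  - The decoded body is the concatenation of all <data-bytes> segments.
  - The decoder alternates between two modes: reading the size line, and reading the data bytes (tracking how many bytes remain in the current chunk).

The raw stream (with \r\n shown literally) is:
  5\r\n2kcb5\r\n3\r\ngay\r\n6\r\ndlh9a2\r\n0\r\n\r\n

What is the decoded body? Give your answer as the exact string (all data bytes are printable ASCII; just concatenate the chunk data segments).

Answer: 2kcb5gaydlh9a2

Derivation:
Chunk 1: stream[0..1]='5' size=0x5=5, data at stream[3..8]='2kcb5' -> body[0..5], body so far='2kcb5'
Chunk 2: stream[10..11]='3' size=0x3=3, data at stream[13..16]='gay' -> body[5..8], body so far='2kcb5gay'
Chunk 3: stream[18..19]='6' size=0x6=6, data at stream[21..27]='dlh9a2' -> body[8..14], body so far='2kcb5gaydlh9a2'
Chunk 4: stream[29..30]='0' size=0 (terminator). Final body='2kcb5gaydlh9a2' (14 bytes)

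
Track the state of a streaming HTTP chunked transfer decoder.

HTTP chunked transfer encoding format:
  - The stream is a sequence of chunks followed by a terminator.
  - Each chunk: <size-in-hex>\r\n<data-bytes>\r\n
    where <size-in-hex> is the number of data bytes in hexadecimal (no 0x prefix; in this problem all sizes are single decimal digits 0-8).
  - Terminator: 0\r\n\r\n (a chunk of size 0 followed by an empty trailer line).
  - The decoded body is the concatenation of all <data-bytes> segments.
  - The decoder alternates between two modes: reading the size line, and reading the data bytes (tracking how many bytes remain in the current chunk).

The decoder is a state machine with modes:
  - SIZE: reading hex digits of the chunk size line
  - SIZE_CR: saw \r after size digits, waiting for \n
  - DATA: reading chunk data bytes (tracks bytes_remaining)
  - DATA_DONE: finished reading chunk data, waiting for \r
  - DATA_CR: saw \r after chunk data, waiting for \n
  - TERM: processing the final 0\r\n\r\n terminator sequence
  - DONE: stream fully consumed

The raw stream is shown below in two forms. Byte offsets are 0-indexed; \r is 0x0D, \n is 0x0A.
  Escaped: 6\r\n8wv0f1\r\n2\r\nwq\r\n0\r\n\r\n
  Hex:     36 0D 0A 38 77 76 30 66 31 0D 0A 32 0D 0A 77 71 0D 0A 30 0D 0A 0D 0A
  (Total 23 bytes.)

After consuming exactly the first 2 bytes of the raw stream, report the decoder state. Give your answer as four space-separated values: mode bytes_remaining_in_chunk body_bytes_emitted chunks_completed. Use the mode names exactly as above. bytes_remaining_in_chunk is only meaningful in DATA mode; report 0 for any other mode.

Byte 0 = '6': mode=SIZE remaining=0 emitted=0 chunks_done=0
Byte 1 = 0x0D: mode=SIZE_CR remaining=0 emitted=0 chunks_done=0

Answer: SIZE_CR 0 0 0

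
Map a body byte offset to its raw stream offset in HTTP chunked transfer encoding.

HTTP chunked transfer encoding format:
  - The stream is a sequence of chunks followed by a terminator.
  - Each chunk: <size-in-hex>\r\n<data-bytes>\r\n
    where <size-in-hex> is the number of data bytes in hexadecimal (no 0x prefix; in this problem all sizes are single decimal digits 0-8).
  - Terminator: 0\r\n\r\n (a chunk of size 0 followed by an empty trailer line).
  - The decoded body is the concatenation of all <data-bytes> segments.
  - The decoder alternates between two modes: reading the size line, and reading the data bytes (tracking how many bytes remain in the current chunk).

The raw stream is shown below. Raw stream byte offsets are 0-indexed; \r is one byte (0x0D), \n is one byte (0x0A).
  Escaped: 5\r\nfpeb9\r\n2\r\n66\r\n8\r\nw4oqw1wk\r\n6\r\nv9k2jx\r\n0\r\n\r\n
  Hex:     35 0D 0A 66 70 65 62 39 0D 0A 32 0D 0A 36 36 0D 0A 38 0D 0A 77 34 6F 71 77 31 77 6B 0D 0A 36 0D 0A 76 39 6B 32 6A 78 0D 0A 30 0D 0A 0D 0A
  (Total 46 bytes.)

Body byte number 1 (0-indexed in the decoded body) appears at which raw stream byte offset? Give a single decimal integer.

Chunk 1: stream[0..1]='5' size=0x5=5, data at stream[3..8]='fpeb9' -> body[0..5], body so far='fpeb9'
Chunk 2: stream[10..11]='2' size=0x2=2, data at stream[13..15]='66' -> body[5..7], body so far='fpeb966'
Chunk 3: stream[17..18]='8' size=0x8=8, data at stream[20..28]='w4oqw1wk' -> body[7..15], body so far='fpeb966w4oqw1wk'
Chunk 4: stream[30..31]='6' size=0x6=6, data at stream[33..39]='v9k2jx' -> body[15..21], body so far='fpeb966w4oqw1wkv9k2jx'
Chunk 5: stream[41..42]='0' size=0 (terminator). Final body='fpeb966w4oqw1wkv9k2jx' (21 bytes)
Body byte 1 at stream offset 4

Answer: 4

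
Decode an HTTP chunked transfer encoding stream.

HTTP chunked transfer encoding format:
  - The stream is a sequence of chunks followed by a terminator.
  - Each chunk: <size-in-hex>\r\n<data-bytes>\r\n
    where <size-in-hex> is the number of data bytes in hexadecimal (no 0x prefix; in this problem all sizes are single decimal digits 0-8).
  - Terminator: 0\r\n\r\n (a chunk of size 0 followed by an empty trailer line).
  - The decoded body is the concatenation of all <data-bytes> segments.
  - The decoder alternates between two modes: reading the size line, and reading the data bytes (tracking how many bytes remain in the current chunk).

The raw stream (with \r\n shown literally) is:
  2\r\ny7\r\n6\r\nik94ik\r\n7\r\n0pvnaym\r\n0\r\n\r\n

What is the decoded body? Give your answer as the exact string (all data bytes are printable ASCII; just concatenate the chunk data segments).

Answer: y7ik94ik0pvnaym

Derivation:
Chunk 1: stream[0..1]='2' size=0x2=2, data at stream[3..5]='y7' -> body[0..2], body so far='y7'
Chunk 2: stream[7..8]='6' size=0x6=6, data at stream[10..16]='ik94ik' -> body[2..8], body so far='y7ik94ik'
Chunk 3: stream[18..19]='7' size=0x7=7, data at stream[21..28]='0pvnaym' -> body[8..15], body so far='y7ik94ik0pvnaym'
Chunk 4: stream[30..31]='0' size=0 (terminator). Final body='y7ik94ik0pvnaym' (15 bytes)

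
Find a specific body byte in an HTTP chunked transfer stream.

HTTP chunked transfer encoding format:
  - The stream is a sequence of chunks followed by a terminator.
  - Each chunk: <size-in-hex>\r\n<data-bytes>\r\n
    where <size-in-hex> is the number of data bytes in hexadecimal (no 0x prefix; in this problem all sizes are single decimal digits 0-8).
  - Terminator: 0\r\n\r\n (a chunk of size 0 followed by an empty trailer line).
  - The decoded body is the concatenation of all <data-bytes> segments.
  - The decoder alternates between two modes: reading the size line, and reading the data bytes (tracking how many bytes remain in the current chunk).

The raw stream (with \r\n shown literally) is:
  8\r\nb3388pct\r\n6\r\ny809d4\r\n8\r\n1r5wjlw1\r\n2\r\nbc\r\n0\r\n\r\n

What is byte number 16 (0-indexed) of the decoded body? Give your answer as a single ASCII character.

Answer: 5

Derivation:
Chunk 1: stream[0..1]='8' size=0x8=8, data at stream[3..11]='b3388pct' -> body[0..8], body so far='b3388pct'
Chunk 2: stream[13..14]='6' size=0x6=6, data at stream[16..22]='y809d4' -> body[8..14], body so far='b3388pcty809d4'
Chunk 3: stream[24..25]='8' size=0x8=8, data at stream[27..35]='1r5wjlw1' -> body[14..22], body so far='b3388pcty809d41r5wjlw1'
Chunk 4: stream[37..38]='2' size=0x2=2, data at stream[40..42]='bc' -> body[22..24], body so far='b3388pcty809d41r5wjlw1bc'
Chunk 5: stream[44..45]='0' size=0 (terminator). Final body='b3388pcty809d41r5wjlw1bc' (24 bytes)
Body byte 16 = '5'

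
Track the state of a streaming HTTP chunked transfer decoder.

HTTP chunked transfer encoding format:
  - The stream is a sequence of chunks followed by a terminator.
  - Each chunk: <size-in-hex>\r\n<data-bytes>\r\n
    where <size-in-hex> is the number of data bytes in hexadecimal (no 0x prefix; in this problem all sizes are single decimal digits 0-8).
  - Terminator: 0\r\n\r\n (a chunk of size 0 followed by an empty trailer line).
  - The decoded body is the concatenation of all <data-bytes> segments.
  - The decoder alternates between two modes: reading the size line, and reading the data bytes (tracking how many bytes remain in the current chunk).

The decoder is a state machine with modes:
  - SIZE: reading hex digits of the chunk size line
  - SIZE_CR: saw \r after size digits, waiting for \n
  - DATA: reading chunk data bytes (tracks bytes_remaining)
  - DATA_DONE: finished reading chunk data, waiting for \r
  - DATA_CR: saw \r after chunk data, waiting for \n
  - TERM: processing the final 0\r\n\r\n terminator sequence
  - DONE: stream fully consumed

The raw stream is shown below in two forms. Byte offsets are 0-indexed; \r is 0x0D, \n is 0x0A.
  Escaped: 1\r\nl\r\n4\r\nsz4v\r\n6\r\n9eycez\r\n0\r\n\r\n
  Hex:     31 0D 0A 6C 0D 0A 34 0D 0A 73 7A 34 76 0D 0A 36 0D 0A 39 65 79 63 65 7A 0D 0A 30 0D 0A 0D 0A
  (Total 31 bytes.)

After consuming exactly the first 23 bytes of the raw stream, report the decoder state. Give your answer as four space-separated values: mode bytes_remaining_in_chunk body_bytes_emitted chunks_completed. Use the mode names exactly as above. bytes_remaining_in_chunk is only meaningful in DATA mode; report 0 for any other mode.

Answer: DATA 1 10 2

Derivation:
Byte 0 = '1': mode=SIZE remaining=0 emitted=0 chunks_done=0
Byte 1 = 0x0D: mode=SIZE_CR remaining=0 emitted=0 chunks_done=0
Byte 2 = 0x0A: mode=DATA remaining=1 emitted=0 chunks_done=0
Byte 3 = 'l': mode=DATA_DONE remaining=0 emitted=1 chunks_done=0
Byte 4 = 0x0D: mode=DATA_CR remaining=0 emitted=1 chunks_done=0
Byte 5 = 0x0A: mode=SIZE remaining=0 emitted=1 chunks_done=1
Byte 6 = '4': mode=SIZE remaining=0 emitted=1 chunks_done=1
Byte 7 = 0x0D: mode=SIZE_CR remaining=0 emitted=1 chunks_done=1
Byte 8 = 0x0A: mode=DATA remaining=4 emitted=1 chunks_done=1
Byte 9 = 's': mode=DATA remaining=3 emitted=2 chunks_done=1
Byte 10 = 'z': mode=DATA remaining=2 emitted=3 chunks_done=1
Byte 11 = '4': mode=DATA remaining=1 emitted=4 chunks_done=1
Byte 12 = 'v': mode=DATA_DONE remaining=0 emitted=5 chunks_done=1
Byte 13 = 0x0D: mode=DATA_CR remaining=0 emitted=5 chunks_done=1
Byte 14 = 0x0A: mode=SIZE remaining=0 emitted=5 chunks_done=2
Byte 15 = '6': mode=SIZE remaining=0 emitted=5 chunks_done=2
Byte 16 = 0x0D: mode=SIZE_CR remaining=0 emitted=5 chunks_done=2
Byte 17 = 0x0A: mode=DATA remaining=6 emitted=5 chunks_done=2
Byte 18 = '9': mode=DATA remaining=5 emitted=6 chunks_done=2
Byte 19 = 'e': mode=DATA remaining=4 emitted=7 chunks_done=2
Byte 20 = 'y': mode=DATA remaining=3 emitted=8 chunks_done=2
Byte 21 = 'c': mode=DATA remaining=2 emitted=9 chunks_done=2
Byte 22 = 'e': mode=DATA remaining=1 emitted=10 chunks_done=2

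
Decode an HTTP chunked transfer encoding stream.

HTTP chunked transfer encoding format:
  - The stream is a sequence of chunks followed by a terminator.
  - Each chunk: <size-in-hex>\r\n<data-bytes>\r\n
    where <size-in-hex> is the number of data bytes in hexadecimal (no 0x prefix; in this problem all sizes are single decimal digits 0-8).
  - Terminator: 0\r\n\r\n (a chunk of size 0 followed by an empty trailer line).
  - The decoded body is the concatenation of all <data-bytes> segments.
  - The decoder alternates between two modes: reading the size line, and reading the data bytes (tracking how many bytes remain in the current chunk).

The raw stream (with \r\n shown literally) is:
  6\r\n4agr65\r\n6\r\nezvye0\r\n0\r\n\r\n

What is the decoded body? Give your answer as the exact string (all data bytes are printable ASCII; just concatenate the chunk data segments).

Chunk 1: stream[0..1]='6' size=0x6=6, data at stream[3..9]='4agr65' -> body[0..6], body so far='4agr65'
Chunk 2: stream[11..12]='6' size=0x6=6, data at stream[14..20]='ezvye0' -> body[6..12], body so far='4agr65ezvye0'
Chunk 3: stream[22..23]='0' size=0 (terminator). Final body='4agr65ezvye0' (12 bytes)

Answer: 4agr65ezvye0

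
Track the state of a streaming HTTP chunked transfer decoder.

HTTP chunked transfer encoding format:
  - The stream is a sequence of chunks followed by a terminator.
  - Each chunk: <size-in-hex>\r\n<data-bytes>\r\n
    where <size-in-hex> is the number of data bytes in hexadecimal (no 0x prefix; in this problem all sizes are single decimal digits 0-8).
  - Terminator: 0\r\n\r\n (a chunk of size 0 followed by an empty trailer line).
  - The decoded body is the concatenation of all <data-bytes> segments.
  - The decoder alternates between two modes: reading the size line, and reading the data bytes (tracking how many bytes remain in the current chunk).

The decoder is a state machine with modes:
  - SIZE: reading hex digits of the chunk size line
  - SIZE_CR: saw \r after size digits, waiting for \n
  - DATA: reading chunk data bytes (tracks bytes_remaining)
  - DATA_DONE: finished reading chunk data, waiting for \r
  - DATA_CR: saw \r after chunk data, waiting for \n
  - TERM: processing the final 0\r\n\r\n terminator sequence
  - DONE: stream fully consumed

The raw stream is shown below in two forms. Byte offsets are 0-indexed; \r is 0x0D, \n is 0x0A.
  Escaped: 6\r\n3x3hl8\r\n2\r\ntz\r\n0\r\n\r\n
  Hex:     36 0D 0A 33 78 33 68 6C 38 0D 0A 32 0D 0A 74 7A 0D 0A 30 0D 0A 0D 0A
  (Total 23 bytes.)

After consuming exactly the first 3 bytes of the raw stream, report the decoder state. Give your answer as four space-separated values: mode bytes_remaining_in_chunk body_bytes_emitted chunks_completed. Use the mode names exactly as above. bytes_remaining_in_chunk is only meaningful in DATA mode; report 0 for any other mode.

Answer: DATA 6 0 0

Derivation:
Byte 0 = '6': mode=SIZE remaining=0 emitted=0 chunks_done=0
Byte 1 = 0x0D: mode=SIZE_CR remaining=0 emitted=0 chunks_done=0
Byte 2 = 0x0A: mode=DATA remaining=6 emitted=0 chunks_done=0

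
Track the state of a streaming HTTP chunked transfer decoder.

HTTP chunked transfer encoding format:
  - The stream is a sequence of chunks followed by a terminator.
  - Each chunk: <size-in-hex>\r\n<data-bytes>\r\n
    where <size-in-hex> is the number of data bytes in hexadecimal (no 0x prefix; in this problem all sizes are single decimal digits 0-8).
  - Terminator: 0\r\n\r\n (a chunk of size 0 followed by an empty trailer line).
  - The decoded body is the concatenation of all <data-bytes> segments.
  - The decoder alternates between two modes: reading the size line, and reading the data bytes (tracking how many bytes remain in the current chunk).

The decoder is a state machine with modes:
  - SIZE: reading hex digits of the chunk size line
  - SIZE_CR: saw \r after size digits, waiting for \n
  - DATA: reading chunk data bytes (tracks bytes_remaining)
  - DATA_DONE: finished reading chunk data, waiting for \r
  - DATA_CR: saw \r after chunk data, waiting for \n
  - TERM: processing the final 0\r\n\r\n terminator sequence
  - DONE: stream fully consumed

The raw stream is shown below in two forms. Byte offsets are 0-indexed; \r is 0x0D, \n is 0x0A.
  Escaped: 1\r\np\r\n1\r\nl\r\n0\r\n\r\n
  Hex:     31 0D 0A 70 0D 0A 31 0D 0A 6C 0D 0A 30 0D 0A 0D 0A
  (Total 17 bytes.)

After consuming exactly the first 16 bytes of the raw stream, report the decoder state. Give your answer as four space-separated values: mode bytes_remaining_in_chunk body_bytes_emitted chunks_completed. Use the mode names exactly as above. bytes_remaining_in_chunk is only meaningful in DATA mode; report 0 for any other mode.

Byte 0 = '1': mode=SIZE remaining=0 emitted=0 chunks_done=0
Byte 1 = 0x0D: mode=SIZE_CR remaining=0 emitted=0 chunks_done=0
Byte 2 = 0x0A: mode=DATA remaining=1 emitted=0 chunks_done=0
Byte 3 = 'p': mode=DATA_DONE remaining=0 emitted=1 chunks_done=0
Byte 4 = 0x0D: mode=DATA_CR remaining=0 emitted=1 chunks_done=0
Byte 5 = 0x0A: mode=SIZE remaining=0 emitted=1 chunks_done=1
Byte 6 = '1': mode=SIZE remaining=0 emitted=1 chunks_done=1
Byte 7 = 0x0D: mode=SIZE_CR remaining=0 emitted=1 chunks_done=1
Byte 8 = 0x0A: mode=DATA remaining=1 emitted=1 chunks_done=1
Byte 9 = 'l': mode=DATA_DONE remaining=0 emitted=2 chunks_done=1
Byte 10 = 0x0D: mode=DATA_CR remaining=0 emitted=2 chunks_done=1
Byte 11 = 0x0A: mode=SIZE remaining=0 emitted=2 chunks_done=2
Byte 12 = '0': mode=SIZE remaining=0 emitted=2 chunks_done=2
Byte 13 = 0x0D: mode=SIZE_CR remaining=0 emitted=2 chunks_done=2
Byte 14 = 0x0A: mode=TERM remaining=0 emitted=2 chunks_done=2
Byte 15 = 0x0D: mode=TERM remaining=0 emitted=2 chunks_done=2

Answer: TERM 0 2 2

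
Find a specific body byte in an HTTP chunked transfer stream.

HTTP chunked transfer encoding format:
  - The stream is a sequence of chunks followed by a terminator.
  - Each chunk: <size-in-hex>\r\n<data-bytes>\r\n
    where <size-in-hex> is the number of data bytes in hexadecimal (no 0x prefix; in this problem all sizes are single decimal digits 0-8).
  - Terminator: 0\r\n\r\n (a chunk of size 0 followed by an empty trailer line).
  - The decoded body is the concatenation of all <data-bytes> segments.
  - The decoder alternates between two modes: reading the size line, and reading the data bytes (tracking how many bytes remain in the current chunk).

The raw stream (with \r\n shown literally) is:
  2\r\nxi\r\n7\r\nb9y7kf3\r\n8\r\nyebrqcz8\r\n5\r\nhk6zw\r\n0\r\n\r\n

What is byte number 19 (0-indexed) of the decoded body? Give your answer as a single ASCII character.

Chunk 1: stream[0..1]='2' size=0x2=2, data at stream[3..5]='xi' -> body[0..2], body so far='xi'
Chunk 2: stream[7..8]='7' size=0x7=7, data at stream[10..17]='b9y7kf3' -> body[2..9], body so far='xib9y7kf3'
Chunk 3: stream[19..20]='8' size=0x8=8, data at stream[22..30]='yebrqcz8' -> body[9..17], body so far='xib9y7kf3yebrqcz8'
Chunk 4: stream[32..33]='5' size=0x5=5, data at stream[35..40]='hk6zw' -> body[17..22], body so far='xib9y7kf3yebrqcz8hk6zw'
Chunk 5: stream[42..43]='0' size=0 (terminator). Final body='xib9y7kf3yebrqcz8hk6zw' (22 bytes)
Body byte 19 = '6'

Answer: 6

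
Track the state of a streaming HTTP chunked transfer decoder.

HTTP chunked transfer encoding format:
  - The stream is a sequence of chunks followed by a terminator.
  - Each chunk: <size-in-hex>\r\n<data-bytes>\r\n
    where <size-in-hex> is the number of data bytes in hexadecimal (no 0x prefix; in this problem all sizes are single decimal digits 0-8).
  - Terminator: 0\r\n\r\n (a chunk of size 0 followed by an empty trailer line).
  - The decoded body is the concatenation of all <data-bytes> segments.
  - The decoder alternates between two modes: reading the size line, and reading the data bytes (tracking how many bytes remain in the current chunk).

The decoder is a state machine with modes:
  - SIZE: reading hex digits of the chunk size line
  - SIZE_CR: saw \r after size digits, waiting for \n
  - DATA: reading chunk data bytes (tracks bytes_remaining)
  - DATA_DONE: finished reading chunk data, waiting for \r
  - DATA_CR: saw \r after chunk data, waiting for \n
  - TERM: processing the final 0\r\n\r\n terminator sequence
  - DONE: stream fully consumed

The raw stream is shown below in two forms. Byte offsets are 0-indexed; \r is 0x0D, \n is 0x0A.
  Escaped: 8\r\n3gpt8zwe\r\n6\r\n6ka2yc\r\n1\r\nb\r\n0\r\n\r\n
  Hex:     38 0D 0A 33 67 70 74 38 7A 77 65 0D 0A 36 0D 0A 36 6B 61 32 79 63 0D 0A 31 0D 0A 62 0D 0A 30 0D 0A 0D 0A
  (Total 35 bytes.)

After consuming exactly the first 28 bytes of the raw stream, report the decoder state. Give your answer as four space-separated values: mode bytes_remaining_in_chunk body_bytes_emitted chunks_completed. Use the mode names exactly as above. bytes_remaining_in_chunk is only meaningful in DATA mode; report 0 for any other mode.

Byte 0 = '8': mode=SIZE remaining=0 emitted=0 chunks_done=0
Byte 1 = 0x0D: mode=SIZE_CR remaining=0 emitted=0 chunks_done=0
Byte 2 = 0x0A: mode=DATA remaining=8 emitted=0 chunks_done=0
Byte 3 = '3': mode=DATA remaining=7 emitted=1 chunks_done=0
Byte 4 = 'g': mode=DATA remaining=6 emitted=2 chunks_done=0
Byte 5 = 'p': mode=DATA remaining=5 emitted=3 chunks_done=0
Byte 6 = 't': mode=DATA remaining=4 emitted=4 chunks_done=0
Byte 7 = '8': mode=DATA remaining=3 emitted=5 chunks_done=0
Byte 8 = 'z': mode=DATA remaining=2 emitted=6 chunks_done=0
Byte 9 = 'w': mode=DATA remaining=1 emitted=7 chunks_done=0
Byte 10 = 'e': mode=DATA_DONE remaining=0 emitted=8 chunks_done=0
Byte 11 = 0x0D: mode=DATA_CR remaining=0 emitted=8 chunks_done=0
Byte 12 = 0x0A: mode=SIZE remaining=0 emitted=8 chunks_done=1
Byte 13 = '6': mode=SIZE remaining=0 emitted=8 chunks_done=1
Byte 14 = 0x0D: mode=SIZE_CR remaining=0 emitted=8 chunks_done=1
Byte 15 = 0x0A: mode=DATA remaining=6 emitted=8 chunks_done=1
Byte 16 = '6': mode=DATA remaining=5 emitted=9 chunks_done=1
Byte 17 = 'k': mode=DATA remaining=4 emitted=10 chunks_done=1
Byte 18 = 'a': mode=DATA remaining=3 emitted=11 chunks_done=1
Byte 19 = '2': mode=DATA remaining=2 emitted=12 chunks_done=1
Byte 20 = 'y': mode=DATA remaining=1 emitted=13 chunks_done=1
Byte 21 = 'c': mode=DATA_DONE remaining=0 emitted=14 chunks_done=1
Byte 22 = 0x0D: mode=DATA_CR remaining=0 emitted=14 chunks_done=1
Byte 23 = 0x0A: mode=SIZE remaining=0 emitted=14 chunks_done=2
Byte 24 = '1': mode=SIZE remaining=0 emitted=14 chunks_done=2
Byte 25 = 0x0D: mode=SIZE_CR remaining=0 emitted=14 chunks_done=2
Byte 26 = 0x0A: mode=DATA remaining=1 emitted=14 chunks_done=2
Byte 27 = 'b': mode=DATA_DONE remaining=0 emitted=15 chunks_done=2

Answer: DATA_DONE 0 15 2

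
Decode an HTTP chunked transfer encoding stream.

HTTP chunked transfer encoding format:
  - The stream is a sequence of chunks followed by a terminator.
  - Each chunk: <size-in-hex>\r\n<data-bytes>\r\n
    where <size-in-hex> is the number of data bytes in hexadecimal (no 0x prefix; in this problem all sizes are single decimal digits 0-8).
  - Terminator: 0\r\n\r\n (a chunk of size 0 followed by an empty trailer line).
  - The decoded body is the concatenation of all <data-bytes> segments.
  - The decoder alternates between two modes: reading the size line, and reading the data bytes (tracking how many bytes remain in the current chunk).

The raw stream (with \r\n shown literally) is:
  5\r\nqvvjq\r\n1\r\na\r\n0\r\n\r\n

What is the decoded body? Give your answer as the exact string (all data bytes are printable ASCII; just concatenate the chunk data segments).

Chunk 1: stream[0..1]='5' size=0x5=5, data at stream[3..8]='qvvjq' -> body[0..5], body so far='qvvjq'
Chunk 2: stream[10..11]='1' size=0x1=1, data at stream[13..14]='a' -> body[5..6], body so far='qvvjqa'
Chunk 3: stream[16..17]='0' size=0 (terminator). Final body='qvvjqa' (6 bytes)

Answer: qvvjqa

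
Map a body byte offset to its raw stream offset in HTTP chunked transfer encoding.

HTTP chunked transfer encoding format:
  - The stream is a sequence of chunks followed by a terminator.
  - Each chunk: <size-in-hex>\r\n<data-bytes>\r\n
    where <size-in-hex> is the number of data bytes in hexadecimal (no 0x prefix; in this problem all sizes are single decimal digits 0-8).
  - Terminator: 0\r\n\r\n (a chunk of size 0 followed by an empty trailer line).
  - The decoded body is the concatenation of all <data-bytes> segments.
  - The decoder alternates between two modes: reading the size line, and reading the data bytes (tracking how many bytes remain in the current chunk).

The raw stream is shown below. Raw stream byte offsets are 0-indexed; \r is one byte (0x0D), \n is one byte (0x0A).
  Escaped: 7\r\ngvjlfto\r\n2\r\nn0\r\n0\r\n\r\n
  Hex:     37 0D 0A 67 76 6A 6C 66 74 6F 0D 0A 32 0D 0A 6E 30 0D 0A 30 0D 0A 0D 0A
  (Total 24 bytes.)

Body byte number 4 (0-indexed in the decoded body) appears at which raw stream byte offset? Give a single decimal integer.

Chunk 1: stream[0..1]='7' size=0x7=7, data at stream[3..10]='gvjlfto' -> body[0..7], body so far='gvjlfto'
Chunk 2: stream[12..13]='2' size=0x2=2, data at stream[15..17]='n0' -> body[7..9], body so far='gvjlfton0'
Chunk 3: stream[19..20]='0' size=0 (terminator). Final body='gvjlfton0' (9 bytes)
Body byte 4 at stream offset 7

Answer: 7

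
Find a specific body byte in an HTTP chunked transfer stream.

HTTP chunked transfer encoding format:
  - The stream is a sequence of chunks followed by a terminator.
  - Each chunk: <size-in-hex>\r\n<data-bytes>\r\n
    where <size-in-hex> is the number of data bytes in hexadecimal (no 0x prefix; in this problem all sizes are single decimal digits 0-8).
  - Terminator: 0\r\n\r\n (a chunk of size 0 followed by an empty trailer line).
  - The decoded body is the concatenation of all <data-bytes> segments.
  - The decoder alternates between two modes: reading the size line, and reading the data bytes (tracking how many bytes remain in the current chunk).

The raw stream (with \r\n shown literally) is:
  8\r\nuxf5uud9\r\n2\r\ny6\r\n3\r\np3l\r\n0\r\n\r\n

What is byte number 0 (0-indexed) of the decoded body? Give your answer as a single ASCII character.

Answer: u

Derivation:
Chunk 1: stream[0..1]='8' size=0x8=8, data at stream[3..11]='uxf5uud9' -> body[0..8], body so far='uxf5uud9'
Chunk 2: stream[13..14]='2' size=0x2=2, data at stream[16..18]='y6' -> body[8..10], body so far='uxf5uud9y6'
Chunk 3: stream[20..21]='3' size=0x3=3, data at stream[23..26]='p3l' -> body[10..13], body so far='uxf5uud9y6p3l'
Chunk 4: stream[28..29]='0' size=0 (terminator). Final body='uxf5uud9y6p3l' (13 bytes)
Body byte 0 = 'u'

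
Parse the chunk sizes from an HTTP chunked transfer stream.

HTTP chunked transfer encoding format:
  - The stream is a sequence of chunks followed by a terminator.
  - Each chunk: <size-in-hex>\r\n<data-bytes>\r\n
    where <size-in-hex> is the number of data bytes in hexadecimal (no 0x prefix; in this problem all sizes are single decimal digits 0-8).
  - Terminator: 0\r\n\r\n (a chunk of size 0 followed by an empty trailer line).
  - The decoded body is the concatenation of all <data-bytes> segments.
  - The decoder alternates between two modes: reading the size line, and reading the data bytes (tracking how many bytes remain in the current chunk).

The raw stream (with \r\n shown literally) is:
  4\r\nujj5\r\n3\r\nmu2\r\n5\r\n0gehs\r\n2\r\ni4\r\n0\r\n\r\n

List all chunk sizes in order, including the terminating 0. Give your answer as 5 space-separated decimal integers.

Answer: 4 3 5 2 0

Derivation:
Chunk 1: stream[0..1]='4' size=0x4=4, data at stream[3..7]='ujj5' -> body[0..4], body so far='ujj5'
Chunk 2: stream[9..10]='3' size=0x3=3, data at stream[12..15]='mu2' -> body[4..7], body so far='ujj5mu2'
Chunk 3: stream[17..18]='5' size=0x5=5, data at stream[20..25]='0gehs' -> body[7..12], body so far='ujj5mu20gehs'
Chunk 4: stream[27..28]='2' size=0x2=2, data at stream[30..32]='i4' -> body[12..14], body so far='ujj5mu20gehsi4'
Chunk 5: stream[34..35]='0' size=0 (terminator). Final body='ujj5mu20gehsi4' (14 bytes)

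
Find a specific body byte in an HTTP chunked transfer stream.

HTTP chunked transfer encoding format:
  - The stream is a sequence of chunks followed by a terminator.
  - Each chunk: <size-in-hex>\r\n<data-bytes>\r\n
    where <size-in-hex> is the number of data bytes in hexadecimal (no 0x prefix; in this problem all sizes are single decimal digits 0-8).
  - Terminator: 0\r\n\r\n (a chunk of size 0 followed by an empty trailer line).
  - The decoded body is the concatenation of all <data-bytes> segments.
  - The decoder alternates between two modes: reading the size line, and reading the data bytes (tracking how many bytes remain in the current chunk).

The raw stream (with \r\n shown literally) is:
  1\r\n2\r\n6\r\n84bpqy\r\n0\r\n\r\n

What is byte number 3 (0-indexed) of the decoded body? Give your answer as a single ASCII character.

Chunk 1: stream[0..1]='1' size=0x1=1, data at stream[3..4]='2' -> body[0..1], body so far='2'
Chunk 2: stream[6..7]='6' size=0x6=6, data at stream[9..15]='84bpqy' -> body[1..7], body so far='284bpqy'
Chunk 3: stream[17..18]='0' size=0 (terminator). Final body='284bpqy' (7 bytes)
Body byte 3 = 'b'

Answer: b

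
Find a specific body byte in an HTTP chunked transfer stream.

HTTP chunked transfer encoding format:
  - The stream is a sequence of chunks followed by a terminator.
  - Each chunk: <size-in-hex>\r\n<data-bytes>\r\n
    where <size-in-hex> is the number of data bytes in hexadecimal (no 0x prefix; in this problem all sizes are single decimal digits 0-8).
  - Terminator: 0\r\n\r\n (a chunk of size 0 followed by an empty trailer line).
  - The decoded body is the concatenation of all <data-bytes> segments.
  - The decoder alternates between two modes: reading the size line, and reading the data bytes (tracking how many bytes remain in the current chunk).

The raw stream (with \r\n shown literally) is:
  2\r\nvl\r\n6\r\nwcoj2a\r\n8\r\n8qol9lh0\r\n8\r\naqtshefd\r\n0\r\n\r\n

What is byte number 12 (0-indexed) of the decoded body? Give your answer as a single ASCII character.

Chunk 1: stream[0..1]='2' size=0x2=2, data at stream[3..5]='vl' -> body[0..2], body so far='vl'
Chunk 2: stream[7..8]='6' size=0x6=6, data at stream[10..16]='wcoj2a' -> body[2..8], body so far='vlwcoj2a'
Chunk 3: stream[18..19]='8' size=0x8=8, data at stream[21..29]='8qol9lh0' -> body[8..16], body so far='vlwcoj2a8qol9lh0'
Chunk 4: stream[31..32]='8' size=0x8=8, data at stream[34..42]='aqtshefd' -> body[16..24], body so far='vlwcoj2a8qol9lh0aqtshefd'
Chunk 5: stream[44..45]='0' size=0 (terminator). Final body='vlwcoj2a8qol9lh0aqtshefd' (24 bytes)
Body byte 12 = '9'

Answer: 9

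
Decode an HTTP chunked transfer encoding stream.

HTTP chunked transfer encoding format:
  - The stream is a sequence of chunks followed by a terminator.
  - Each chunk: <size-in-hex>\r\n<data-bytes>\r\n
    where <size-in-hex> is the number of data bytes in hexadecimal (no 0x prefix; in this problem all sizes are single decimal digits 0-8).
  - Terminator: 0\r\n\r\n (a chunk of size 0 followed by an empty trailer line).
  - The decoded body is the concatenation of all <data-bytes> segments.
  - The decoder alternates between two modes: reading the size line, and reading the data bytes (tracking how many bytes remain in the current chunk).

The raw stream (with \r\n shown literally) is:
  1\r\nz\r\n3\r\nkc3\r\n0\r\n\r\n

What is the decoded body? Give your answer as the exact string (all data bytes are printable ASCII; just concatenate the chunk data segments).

Answer: zkc3

Derivation:
Chunk 1: stream[0..1]='1' size=0x1=1, data at stream[3..4]='z' -> body[0..1], body so far='z'
Chunk 2: stream[6..7]='3' size=0x3=3, data at stream[9..12]='kc3' -> body[1..4], body so far='zkc3'
Chunk 3: stream[14..15]='0' size=0 (terminator). Final body='zkc3' (4 bytes)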